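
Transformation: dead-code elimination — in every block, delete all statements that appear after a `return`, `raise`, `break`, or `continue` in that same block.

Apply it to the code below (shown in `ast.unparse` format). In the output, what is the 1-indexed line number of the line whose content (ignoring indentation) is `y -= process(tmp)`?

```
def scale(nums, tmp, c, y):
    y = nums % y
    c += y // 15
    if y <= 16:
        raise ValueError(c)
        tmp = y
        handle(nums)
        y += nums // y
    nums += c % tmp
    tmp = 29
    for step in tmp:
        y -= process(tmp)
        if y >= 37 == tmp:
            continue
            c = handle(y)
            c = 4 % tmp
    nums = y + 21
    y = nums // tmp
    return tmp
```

9

Transformed code:
def scale(nums, tmp, c, y):
    y = nums % y
    c += y // 15
    if y <= 16:
        raise ValueError(c)
    nums += c % tmp
    tmp = 29
    for step in tmp:
        y -= process(tmp)
        if y >= 37 == tmp:
            continue
    nums = y + 21
    y = nums // tmp
    return tmp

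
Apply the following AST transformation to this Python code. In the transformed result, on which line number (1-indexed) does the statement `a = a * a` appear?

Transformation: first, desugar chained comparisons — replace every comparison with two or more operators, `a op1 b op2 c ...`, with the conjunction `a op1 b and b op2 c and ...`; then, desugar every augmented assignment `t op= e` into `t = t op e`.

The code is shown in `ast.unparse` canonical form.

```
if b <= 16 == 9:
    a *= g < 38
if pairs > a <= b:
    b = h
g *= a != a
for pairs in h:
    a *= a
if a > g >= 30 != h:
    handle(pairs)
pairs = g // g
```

7

Transformed code:
if b <= 16 and 16 == 9:
    a = a * (g < 38)
if pairs > a and a <= b:
    b = h
g = g * (a != a)
for pairs in h:
    a = a * a
if a > g and g >= 30 and (30 != h):
    handle(pairs)
pairs = g // g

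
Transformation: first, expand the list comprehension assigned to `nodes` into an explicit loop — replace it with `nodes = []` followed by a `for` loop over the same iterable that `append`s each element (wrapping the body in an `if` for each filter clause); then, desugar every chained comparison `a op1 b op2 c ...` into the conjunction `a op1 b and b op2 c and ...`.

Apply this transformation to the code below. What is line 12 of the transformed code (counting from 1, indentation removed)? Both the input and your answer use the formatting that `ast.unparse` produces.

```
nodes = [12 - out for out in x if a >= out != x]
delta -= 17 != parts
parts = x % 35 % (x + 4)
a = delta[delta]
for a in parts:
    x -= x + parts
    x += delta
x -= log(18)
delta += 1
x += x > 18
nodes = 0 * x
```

delta += 1

Transformed code:
nodes = []
for out in x:
    if a >= out and out != x:
        nodes.append(12 - out)
delta -= 17 != parts
parts = x % 35 % (x + 4)
a = delta[delta]
for a in parts:
    x -= x + parts
    x += delta
x -= log(18)
delta += 1
x += x > 18
nodes = 0 * x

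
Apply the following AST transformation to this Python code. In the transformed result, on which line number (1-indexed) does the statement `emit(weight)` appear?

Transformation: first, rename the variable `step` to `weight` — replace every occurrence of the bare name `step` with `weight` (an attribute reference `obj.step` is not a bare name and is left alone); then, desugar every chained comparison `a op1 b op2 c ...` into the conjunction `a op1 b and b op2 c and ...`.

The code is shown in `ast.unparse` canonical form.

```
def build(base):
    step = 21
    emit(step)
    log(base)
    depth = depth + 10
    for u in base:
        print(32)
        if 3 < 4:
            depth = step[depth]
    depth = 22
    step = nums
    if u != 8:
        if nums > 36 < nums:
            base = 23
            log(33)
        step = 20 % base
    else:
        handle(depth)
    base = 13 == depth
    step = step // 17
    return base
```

Transformed code:
def build(base):
    weight = 21
    emit(weight)
    log(base)
    depth = depth + 10
    for u in base:
        print(32)
        if 3 < 4:
            depth = weight[depth]
    depth = 22
    weight = nums
    if u != 8:
        if nums > 36 and 36 < nums:
            base = 23
            log(33)
        weight = 20 % base
    else:
        handle(depth)
    base = 13 == depth
    weight = weight // 17
    return base

3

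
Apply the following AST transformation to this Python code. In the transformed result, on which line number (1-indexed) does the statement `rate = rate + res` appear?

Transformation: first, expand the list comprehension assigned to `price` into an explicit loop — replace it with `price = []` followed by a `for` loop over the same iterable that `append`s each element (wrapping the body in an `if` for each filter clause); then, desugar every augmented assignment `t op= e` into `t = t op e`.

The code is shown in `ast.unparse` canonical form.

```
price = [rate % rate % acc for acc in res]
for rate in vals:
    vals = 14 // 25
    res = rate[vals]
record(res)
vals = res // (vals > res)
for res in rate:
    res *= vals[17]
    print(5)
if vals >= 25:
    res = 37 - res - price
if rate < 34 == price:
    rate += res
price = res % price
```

15

Transformed code:
price = []
for acc in res:
    price.append(rate % rate % acc)
for rate in vals:
    vals = 14 // 25
    res = rate[vals]
record(res)
vals = res // (vals > res)
for res in rate:
    res = res * vals[17]
    print(5)
if vals >= 25:
    res = 37 - res - price
if rate < 34 == price:
    rate = rate + res
price = res % price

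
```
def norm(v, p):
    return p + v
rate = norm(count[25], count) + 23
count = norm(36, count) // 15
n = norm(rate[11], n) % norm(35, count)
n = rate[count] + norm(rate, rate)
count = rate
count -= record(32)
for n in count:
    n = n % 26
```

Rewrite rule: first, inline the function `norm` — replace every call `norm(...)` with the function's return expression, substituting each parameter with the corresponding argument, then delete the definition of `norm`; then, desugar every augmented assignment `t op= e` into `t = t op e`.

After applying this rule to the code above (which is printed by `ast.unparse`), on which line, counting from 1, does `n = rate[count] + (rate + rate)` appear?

4

Transformed code:
rate = count + count[25] + 23
count = (count + 36) // 15
n = (n + rate[11]) % (count + 35)
n = rate[count] + (rate + rate)
count = rate
count = count - record(32)
for n in count:
    n = n % 26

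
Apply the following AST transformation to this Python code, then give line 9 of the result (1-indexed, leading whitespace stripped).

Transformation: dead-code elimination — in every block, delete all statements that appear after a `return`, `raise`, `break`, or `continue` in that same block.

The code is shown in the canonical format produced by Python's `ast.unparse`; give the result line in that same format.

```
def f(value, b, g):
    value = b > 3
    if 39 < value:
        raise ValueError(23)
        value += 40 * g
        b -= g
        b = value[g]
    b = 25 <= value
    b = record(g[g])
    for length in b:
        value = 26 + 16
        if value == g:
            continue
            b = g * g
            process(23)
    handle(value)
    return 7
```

Transformed code:
def f(value, b, g):
    value = b > 3
    if 39 < value:
        raise ValueError(23)
    b = 25 <= value
    b = record(g[g])
    for length in b:
        value = 26 + 16
        if value == g:
            continue
    handle(value)
    return 7

if value == g:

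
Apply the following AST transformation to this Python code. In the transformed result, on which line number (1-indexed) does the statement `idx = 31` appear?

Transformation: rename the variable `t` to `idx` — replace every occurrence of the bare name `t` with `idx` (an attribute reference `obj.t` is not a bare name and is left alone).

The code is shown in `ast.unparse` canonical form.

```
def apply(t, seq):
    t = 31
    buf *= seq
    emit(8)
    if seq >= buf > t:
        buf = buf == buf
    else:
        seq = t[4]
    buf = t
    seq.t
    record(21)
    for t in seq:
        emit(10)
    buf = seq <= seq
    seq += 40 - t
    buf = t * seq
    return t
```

Transformed code:
def apply(idx, seq):
    idx = 31
    buf *= seq
    emit(8)
    if seq >= buf > idx:
        buf = buf == buf
    else:
        seq = idx[4]
    buf = idx
    seq.t
    record(21)
    for idx in seq:
        emit(10)
    buf = seq <= seq
    seq += 40 - idx
    buf = idx * seq
    return idx

2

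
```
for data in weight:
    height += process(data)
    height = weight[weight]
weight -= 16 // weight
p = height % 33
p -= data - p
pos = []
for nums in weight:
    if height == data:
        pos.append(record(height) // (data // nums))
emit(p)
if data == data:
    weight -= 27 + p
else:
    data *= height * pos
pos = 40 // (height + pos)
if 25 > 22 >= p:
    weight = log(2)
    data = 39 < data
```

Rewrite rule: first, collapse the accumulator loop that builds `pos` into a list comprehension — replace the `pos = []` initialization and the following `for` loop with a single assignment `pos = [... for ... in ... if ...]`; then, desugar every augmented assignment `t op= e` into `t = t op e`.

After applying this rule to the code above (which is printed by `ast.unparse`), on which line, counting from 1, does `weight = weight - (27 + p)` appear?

10

Transformed code:
for data in weight:
    height = height + process(data)
    height = weight[weight]
weight = weight - 16 // weight
p = height % 33
p = p - (data - p)
pos = [record(height) // (data // nums) for nums in weight if height == data]
emit(p)
if data == data:
    weight = weight - (27 + p)
else:
    data = data * (height * pos)
pos = 40 // (height + pos)
if 25 > 22 >= p:
    weight = log(2)
    data = 39 < data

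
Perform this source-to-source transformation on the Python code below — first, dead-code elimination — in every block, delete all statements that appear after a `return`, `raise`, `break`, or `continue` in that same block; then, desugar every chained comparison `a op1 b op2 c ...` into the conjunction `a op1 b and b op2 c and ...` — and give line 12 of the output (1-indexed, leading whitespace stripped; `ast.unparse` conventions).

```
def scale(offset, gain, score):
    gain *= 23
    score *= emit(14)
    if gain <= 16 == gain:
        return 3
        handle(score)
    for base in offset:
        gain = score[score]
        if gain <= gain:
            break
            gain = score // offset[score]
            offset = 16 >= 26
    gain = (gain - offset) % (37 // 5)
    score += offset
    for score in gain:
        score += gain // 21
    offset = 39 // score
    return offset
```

Transformed code:
def scale(offset, gain, score):
    gain *= 23
    score *= emit(14)
    if gain <= 16 and 16 == gain:
        return 3
    for base in offset:
        gain = score[score]
        if gain <= gain:
            break
    gain = (gain - offset) % (37 // 5)
    score += offset
    for score in gain:
        score += gain // 21
    offset = 39 // score
    return offset

for score in gain:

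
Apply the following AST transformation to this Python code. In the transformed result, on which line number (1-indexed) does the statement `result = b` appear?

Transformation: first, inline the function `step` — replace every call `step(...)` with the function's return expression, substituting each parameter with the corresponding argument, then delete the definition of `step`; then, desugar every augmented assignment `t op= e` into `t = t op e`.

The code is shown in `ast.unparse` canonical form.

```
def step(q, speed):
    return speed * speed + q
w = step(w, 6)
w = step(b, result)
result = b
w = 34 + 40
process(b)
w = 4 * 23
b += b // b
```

Transformed code:
w = 6 * 6 + w
w = result * result + b
result = b
w = 34 + 40
process(b)
w = 4 * 23
b = b + b // b

3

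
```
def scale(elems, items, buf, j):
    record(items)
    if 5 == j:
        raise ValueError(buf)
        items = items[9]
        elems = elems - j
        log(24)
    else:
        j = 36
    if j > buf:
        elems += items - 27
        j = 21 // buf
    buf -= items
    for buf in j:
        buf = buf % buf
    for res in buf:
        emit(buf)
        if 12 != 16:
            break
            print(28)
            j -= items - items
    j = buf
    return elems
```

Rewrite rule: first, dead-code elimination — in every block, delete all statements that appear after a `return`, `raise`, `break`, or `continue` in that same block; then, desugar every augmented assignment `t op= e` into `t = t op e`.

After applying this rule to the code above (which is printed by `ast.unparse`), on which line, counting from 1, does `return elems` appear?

18

Transformed code:
def scale(elems, items, buf, j):
    record(items)
    if 5 == j:
        raise ValueError(buf)
    else:
        j = 36
    if j > buf:
        elems = elems + (items - 27)
        j = 21 // buf
    buf = buf - items
    for buf in j:
        buf = buf % buf
    for res in buf:
        emit(buf)
        if 12 != 16:
            break
    j = buf
    return elems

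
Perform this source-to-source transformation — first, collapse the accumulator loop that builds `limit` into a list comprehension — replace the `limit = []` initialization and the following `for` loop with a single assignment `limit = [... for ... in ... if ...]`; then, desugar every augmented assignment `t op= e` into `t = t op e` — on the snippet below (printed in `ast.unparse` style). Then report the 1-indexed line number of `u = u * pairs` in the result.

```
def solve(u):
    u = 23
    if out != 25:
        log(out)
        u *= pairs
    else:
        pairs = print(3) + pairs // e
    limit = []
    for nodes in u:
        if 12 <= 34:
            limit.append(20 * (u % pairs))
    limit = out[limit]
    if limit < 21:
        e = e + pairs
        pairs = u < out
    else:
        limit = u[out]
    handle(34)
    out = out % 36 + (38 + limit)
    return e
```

Transformed code:
def solve(u):
    u = 23
    if out != 25:
        log(out)
        u = u * pairs
    else:
        pairs = print(3) + pairs // e
    limit = [20 * (u % pairs) for nodes in u if 12 <= 34]
    limit = out[limit]
    if limit < 21:
        e = e + pairs
        pairs = u < out
    else:
        limit = u[out]
    handle(34)
    out = out % 36 + (38 + limit)
    return e

5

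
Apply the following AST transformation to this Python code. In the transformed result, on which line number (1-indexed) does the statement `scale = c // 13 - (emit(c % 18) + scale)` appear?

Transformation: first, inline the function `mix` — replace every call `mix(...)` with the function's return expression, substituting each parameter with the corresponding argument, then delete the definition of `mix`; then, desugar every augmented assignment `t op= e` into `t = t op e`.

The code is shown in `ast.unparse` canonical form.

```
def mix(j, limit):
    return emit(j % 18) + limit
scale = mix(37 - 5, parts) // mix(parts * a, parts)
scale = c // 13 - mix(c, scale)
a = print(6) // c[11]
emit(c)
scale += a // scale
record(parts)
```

2

Transformed code:
scale = (emit((37 - 5) % 18) + parts) // (emit(parts * a % 18) + parts)
scale = c // 13 - (emit(c % 18) + scale)
a = print(6) // c[11]
emit(c)
scale = scale + a // scale
record(parts)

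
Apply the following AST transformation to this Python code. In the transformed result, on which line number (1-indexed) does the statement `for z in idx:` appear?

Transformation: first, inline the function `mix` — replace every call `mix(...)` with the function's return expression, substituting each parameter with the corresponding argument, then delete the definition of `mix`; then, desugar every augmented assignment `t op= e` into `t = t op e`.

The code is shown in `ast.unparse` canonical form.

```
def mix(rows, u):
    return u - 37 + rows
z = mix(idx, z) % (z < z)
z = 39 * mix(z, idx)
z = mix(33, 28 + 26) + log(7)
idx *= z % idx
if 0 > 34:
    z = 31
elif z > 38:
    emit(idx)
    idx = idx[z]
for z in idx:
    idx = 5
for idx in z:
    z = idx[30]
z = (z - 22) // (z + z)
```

10

Transformed code:
z = (z - 37 + idx) % (z < z)
z = 39 * (idx - 37 + z)
z = 28 + 26 - 37 + 33 + log(7)
idx = idx * (z % idx)
if 0 > 34:
    z = 31
elif z > 38:
    emit(idx)
    idx = idx[z]
for z in idx:
    idx = 5
for idx in z:
    z = idx[30]
z = (z - 22) // (z + z)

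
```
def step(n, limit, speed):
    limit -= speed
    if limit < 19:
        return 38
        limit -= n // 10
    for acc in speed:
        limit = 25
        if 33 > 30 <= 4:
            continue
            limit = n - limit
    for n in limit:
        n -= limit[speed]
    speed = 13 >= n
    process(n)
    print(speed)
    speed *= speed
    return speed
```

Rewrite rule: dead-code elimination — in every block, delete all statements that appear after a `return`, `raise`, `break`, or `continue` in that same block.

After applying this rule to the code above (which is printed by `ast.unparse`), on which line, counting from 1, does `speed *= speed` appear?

14

Transformed code:
def step(n, limit, speed):
    limit -= speed
    if limit < 19:
        return 38
    for acc in speed:
        limit = 25
        if 33 > 30 <= 4:
            continue
    for n in limit:
        n -= limit[speed]
    speed = 13 >= n
    process(n)
    print(speed)
    speed *= speed
    return speed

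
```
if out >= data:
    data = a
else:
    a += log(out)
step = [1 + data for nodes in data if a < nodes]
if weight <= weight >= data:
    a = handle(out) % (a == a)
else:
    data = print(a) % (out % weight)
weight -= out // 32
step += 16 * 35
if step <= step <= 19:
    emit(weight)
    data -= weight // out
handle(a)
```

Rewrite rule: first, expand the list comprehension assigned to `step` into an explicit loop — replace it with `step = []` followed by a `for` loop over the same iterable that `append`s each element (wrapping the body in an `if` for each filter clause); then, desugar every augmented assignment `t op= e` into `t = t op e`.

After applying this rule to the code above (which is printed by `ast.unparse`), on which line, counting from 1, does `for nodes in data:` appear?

Transformed code:
if out >= data:
    data = a
else:
    a = a + log(out)
step = []
for nodes in data:
    if a < nodes:
        step.append(1 + data)
if weight <= weight >= data:
    a = handle(out) % (a == a)
else:
    data = print(a) % (out % weight)
weight = weight - out // 32
step = step + 16 * 35
if step <= step <= 19:
    emit(weight)
    data = data - weight // out
handle(a)

6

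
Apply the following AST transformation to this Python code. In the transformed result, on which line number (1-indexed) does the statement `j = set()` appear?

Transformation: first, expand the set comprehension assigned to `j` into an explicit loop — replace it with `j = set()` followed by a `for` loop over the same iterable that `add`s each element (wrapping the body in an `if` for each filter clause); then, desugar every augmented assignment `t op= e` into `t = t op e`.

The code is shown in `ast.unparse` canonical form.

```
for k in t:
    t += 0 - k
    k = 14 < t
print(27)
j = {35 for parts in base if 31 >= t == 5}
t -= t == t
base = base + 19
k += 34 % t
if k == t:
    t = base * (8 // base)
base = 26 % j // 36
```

5

Transformed code:
for k in t:
    t = t + (0 - k)
    k = 14 < t
print(27)
j = set()
for parts in base:
    if 31 >= t == 5:
        j.add(35)
t = t - (t == t)
base = base + 19
k = k + 34 % t
if k == t:
    t = base * (8 // base)
base = 26 % j // 36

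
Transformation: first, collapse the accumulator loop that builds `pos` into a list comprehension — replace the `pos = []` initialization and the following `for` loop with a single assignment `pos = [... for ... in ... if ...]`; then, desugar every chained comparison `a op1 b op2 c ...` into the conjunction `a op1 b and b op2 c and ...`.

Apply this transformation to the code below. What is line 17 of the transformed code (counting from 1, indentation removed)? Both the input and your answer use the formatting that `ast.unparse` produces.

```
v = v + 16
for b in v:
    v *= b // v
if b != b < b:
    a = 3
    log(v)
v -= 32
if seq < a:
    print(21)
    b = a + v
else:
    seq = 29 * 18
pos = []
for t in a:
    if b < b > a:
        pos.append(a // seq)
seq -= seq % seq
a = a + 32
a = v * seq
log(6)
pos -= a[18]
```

Transformed code:
v = v + 16
for b in v:
    v *= b // v
if b != b and b < b:
    a = 3
    log(v)
v -= 32
if seq < a:
    print(21)
    b = a + v
else:
    seq = 29 * 18
pos = [a // seq for t in a if b < b and b > a]
seq -= seq % seq
a = a + 32
a = v * seq
log(6)
pos -= a[18]

log(6)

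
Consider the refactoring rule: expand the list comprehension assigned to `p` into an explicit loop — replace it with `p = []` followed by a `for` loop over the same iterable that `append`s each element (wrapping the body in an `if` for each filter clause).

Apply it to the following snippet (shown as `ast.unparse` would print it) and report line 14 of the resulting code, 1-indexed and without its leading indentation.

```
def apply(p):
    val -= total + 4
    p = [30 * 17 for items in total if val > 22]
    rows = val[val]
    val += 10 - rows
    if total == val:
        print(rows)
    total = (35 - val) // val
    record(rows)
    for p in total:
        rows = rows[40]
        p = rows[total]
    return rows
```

Transformed code:
def apply(p):
    val -= total + 4
    p = []
    for items in total:
        if val > 22:
            p.append(30 * 17)
    rows = val[val]
    val += 10 - rows
    if total == val:
        print(rows)
    total = (35 - val) // val
    record(rows)
    for p in total:
        rows = rows[40]
        p = rows[total]
    return rows

rows = rows[40]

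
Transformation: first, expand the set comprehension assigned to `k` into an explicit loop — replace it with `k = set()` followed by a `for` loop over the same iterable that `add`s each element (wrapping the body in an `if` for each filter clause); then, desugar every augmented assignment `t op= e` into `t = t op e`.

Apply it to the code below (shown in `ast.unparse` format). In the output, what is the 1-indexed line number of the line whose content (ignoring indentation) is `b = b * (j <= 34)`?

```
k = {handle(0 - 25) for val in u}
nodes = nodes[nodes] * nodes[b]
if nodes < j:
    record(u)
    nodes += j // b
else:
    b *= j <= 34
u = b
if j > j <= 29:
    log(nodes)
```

Transformed code:
k = set()
for val in u:
    k.add(handle(0 - 25))
nodes = nodes[nodes] * nodes[b]
if nodes < j:
    record(u)
    nodes = nodes + j // b
else:
    b = b * (j <= 34)
u = b
if j > j <= 29:
    log(nodes)

9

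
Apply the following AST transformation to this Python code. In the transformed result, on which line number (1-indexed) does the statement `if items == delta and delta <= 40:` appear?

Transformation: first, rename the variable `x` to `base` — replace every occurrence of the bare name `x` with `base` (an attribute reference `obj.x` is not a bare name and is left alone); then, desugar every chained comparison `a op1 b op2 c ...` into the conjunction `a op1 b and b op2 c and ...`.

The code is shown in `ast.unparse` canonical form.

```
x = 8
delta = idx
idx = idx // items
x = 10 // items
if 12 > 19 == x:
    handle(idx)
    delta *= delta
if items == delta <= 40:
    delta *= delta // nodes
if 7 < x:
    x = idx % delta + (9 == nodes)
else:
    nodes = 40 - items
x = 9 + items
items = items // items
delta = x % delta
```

Transformed code:
base = 8
delta = idx
idx = idx // items
base = 10 // items
if 12 > 19 and 19 == base:
    handle(idx)
    delta *= delta
if items == delta and delta <= 40:
    delta *= delta // nodes
if 7 < base:
    base = idx % delta + (9 == nodes)
else:
    nodes = 40 - items
base = 9 + items
items = items // items
delta = base % delta

8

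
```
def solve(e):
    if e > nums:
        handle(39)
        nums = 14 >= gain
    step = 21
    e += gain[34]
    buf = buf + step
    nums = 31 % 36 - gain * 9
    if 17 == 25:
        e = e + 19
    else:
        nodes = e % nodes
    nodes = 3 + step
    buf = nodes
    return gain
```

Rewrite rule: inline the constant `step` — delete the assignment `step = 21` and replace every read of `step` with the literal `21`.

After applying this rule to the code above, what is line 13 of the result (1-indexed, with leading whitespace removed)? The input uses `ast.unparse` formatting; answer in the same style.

buf = nodes

Transformed code:
def solve(e):
    if e > nums:
        handle(39)
        nums = 14 >= gain
    e += gain[34]
    buf = buf + 21
    nums = 31 % 36 - gain * 9
    if 17 == 25:
        e = e + 19
    else:
        nodes = e % nodes
    nodes = 3 + 21
    buf = nodes
    return gain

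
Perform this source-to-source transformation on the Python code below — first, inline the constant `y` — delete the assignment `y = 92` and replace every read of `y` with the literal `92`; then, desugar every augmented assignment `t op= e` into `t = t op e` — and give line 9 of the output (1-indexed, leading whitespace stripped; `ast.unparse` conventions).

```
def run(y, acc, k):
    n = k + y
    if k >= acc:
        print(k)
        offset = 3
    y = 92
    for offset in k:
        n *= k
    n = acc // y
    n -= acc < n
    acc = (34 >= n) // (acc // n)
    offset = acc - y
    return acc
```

Transformed code:
def run(y, acc, k):
    n = k + 92
    if k >= acc:
        print(k)
        offset = 3
    for offset in k:
        n = n * k
    n = acc // 92
    n = n - (acc < n)
    acc = (34 >= n) // (acc // n)
    offset = acc - 92
    return acc

n = n - (acc < n)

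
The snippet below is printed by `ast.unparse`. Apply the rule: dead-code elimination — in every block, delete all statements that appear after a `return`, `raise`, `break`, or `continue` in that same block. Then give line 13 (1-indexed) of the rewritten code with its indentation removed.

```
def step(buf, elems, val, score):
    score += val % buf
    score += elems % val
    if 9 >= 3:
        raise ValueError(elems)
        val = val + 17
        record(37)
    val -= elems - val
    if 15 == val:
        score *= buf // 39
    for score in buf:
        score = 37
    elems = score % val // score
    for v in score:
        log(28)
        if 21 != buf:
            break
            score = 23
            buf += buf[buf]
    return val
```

Transformed code:
def step(buf, elems, val, score):
    score += val % buf
    score += elems % val
    if 9 >= 3:
        raise ValueError(elems)
    val -= elems - val
    if 15 == val:
        score *= buf // 39
    for score in buf:
        score = 37
    elems = score % val // score
    for v in score:
        log(28)
        if 21 != buf:
            break
    return val

log(28)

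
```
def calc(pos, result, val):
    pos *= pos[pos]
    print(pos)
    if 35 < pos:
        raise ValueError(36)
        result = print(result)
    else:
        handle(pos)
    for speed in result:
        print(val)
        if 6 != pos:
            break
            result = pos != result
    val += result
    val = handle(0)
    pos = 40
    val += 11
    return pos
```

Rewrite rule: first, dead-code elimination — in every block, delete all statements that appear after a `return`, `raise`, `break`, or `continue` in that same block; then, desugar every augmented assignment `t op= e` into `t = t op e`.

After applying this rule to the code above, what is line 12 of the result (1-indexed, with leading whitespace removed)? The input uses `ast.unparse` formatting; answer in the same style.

val = val + result

Transformed code:
def calc(pos, result, val):
    pos = pos * pos[pos]
    print(pos)
    if 35 < pos:
        raise ValueError(36)
    else:
        handle(pos)
    for speed in result:
        print(val)
        if 6 != pos:
            break
    val = val + result
    val = handle(0)
    pos = 40
    val = val + 11
    return pos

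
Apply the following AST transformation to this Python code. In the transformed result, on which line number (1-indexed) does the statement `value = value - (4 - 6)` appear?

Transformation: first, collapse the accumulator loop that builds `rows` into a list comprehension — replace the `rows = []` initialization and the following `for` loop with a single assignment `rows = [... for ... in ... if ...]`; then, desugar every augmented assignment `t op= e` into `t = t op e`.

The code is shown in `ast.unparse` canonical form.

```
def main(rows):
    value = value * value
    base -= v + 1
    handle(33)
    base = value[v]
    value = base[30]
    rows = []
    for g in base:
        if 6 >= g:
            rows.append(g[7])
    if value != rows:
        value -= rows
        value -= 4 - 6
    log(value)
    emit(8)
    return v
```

10

Transformed code:
def main(rows):
    value = value * value
    base = base - (v + 1)
    handle(33)
    base = value[v]
    value = base[30]
    rows = [g[7] for g in base if 6 >= g]
    if value != rows:
        value = value - rows
        value = value - (4 - 6)
    log(value)
    emit(8)
    return v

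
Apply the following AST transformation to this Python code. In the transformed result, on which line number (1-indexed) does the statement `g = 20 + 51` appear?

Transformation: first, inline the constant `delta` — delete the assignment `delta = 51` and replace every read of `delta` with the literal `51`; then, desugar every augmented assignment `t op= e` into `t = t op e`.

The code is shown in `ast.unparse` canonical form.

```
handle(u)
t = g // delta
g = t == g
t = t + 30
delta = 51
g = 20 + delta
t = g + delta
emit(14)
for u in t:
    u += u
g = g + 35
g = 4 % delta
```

5

Transformed code:
handle(u)
t = g // 51
g = t == g
t = t + 30
g = 20 + 51
t = g + 51
emit(14)
for u in t:
    u = u + u
g = g + 35
g = 4 % 51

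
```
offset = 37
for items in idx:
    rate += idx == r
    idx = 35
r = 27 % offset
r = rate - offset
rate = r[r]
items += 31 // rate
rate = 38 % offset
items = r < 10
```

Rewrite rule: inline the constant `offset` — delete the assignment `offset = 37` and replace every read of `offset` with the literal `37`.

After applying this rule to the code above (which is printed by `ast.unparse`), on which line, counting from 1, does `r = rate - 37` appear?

Transformed code:
for items in idx:
    rate += idx == r
    idx = 35
r = 27 % 37
r = rate - 37
rate = r[r]
items += 31 // rate
rate = 38 % 37
items = r < 10

5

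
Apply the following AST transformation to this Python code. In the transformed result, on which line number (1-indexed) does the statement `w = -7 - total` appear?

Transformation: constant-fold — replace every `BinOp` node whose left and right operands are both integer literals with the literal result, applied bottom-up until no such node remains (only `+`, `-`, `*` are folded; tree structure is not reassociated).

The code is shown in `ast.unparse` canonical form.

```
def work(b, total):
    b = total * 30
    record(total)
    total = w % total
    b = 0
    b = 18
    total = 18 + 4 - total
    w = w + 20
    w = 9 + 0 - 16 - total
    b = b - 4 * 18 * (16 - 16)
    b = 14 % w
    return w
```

Transformed code:
def work(b, total):
    b = total * 30
    record(total)
    total = w % total
    b = 0
    b = 18
    total = 22 - total
    w = w + 20
    w = -7 - total
    b = b - 0
    b = 14 % w
    return w

9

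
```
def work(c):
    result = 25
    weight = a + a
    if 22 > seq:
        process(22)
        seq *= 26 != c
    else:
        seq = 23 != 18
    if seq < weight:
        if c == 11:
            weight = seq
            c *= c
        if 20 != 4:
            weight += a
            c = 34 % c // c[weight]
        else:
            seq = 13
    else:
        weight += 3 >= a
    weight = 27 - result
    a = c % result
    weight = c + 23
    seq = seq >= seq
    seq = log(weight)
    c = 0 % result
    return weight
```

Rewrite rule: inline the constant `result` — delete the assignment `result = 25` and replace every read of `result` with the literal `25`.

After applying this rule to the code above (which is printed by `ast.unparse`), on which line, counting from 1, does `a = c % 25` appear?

Transformed code:
def work(c):
    weight = a + a
    if 22 > seq:
        process(22)
        seq *= 26 != c
    else:
        seq = 23 != 18
    if seq < weight:
        if c == 11:
            weight = seq
            c *= c
        if 20 != 4:
            weight += a
            c = 34 % c // c[weight]
        else:
            seq = 13
    else:
        weight += 3 >= a
    weight = 27 - 25
    a = c % 25
    weight = c + 23
    seq = seq >= seq
    seq = log(weight)
    c = 0 % 25
    return weight

20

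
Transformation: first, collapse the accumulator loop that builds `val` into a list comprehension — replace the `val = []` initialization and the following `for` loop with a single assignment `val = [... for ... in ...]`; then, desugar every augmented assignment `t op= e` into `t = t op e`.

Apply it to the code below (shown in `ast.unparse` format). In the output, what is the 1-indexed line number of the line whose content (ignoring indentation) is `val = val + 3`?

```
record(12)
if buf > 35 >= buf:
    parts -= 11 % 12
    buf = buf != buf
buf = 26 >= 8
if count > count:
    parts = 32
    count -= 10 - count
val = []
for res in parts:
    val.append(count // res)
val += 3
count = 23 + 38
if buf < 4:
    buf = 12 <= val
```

10

Transformed code:
record(12)
if buf > 35 >= buf:
    parts = parts - 11 % 12
    buf = buf != buf
buf = 26 >= 8
if count > count:
    parts = 32
    count = count - (10 - count)
val = [count // res for res in parts]
val = val + 3
count = 23 + 38
if buf < 4:
    buf = 12 <= val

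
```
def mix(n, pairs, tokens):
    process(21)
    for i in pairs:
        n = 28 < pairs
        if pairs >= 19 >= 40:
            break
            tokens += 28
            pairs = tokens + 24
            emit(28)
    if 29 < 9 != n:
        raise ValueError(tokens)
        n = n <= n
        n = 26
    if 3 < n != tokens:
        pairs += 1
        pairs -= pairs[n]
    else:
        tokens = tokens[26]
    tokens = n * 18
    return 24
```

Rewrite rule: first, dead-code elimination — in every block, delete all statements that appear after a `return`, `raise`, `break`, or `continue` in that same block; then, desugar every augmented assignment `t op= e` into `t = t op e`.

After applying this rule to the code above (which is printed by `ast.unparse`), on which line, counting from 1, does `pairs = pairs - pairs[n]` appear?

11

Transformed code:
def mix(n, pairs, tokens):
    process(21)
    for i in pairs:
        n = 28 < pairs
        if pairs >= 19 >= 40:
            break
    if 29 < 9 != n:
        raise ValueError(tokens)
    if 3 < n != tokens:
        pairs = pairs + 1
        pairs = pairs - pairs[n]
    else:
        tokens = tokens[26]
    tokens = n * 18
    return 24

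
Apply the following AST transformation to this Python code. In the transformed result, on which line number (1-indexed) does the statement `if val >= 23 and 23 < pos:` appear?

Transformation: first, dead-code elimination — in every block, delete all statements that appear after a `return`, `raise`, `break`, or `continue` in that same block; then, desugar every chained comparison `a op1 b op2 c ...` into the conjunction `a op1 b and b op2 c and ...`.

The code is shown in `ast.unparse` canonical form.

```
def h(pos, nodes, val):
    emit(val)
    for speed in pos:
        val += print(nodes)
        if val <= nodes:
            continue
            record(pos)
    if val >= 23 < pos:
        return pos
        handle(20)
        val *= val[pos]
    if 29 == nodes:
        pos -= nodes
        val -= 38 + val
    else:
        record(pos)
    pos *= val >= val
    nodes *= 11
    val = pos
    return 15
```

7

Transformed code:
def h(pos, nodes, val):
    emit(val)
    for speed in pos:
        val += print(nodes)
        if val <= nodes:
            continue
    if val >= 23 and 23 < pos:
        return pos
    if 29 == nodes:
        pos -= nodes
        val -= 38 + val
    else:
        record(pos)
    pos *= val >= val
    nodes *= 11
    val = pos
    return 15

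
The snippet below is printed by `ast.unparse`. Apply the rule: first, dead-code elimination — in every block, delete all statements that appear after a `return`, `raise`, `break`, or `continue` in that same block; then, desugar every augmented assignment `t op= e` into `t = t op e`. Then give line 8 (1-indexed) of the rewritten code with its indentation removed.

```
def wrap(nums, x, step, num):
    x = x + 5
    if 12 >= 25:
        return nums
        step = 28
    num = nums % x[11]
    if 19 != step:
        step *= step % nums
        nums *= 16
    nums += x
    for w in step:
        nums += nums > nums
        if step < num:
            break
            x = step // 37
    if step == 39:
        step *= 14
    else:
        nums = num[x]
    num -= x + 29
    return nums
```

Transformed code:
def wrap(nums, x, step, num):
    x = x + 5
    if 12 >= 25:
        return nums
    num = nums % x[11]
    if 19 != step:
        step = step * (step % nums)
        nums = nums * 16
    nums = nums + x
    for w in step:
        nums = nums + (nums > nums)
        if step < num:
            break
    if step == 39:
        step = step * 14
    else:
        nums = num[x]
    num = num - (x + 29)
    return nums

nums = nums * 16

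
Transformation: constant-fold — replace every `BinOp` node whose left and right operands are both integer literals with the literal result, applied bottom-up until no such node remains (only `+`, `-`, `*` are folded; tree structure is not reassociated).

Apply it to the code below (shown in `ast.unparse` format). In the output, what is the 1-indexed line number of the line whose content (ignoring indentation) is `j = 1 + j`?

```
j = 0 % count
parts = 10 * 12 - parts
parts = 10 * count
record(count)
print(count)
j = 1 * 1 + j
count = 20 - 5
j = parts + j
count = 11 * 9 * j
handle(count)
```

6

Transformed code:
j = 0 % count
parts = 120 - parts
parts = 10 * count
record(count)
print(count)
j = 1 + j
count = 15
j = parts + j
count = 99 * j
handle(count)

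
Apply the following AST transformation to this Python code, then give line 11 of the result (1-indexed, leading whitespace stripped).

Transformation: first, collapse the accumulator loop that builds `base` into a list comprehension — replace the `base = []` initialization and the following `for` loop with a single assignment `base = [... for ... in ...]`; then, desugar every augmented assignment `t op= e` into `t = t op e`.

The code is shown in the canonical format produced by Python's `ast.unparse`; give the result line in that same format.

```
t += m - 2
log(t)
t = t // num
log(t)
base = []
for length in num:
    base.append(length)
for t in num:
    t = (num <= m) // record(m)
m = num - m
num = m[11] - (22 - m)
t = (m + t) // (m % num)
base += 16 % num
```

Transformed code:
t = t + (m - 2)
log(t)
t = t // num
log(t)
base = [length for length in num]
for t in num:
    t = (num <= m) // record(m)
m = num - m
num = m[11] - (22 - m)
t = (m + t) // (m % num)
base = base + 16 % num

base = base + 16 % num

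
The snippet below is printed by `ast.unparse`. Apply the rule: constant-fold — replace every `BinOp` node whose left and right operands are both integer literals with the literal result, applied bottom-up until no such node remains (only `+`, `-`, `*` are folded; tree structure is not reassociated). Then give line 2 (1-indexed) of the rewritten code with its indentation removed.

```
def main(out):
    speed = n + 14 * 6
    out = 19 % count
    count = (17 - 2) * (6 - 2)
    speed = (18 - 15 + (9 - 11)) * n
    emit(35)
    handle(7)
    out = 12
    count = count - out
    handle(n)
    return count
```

speed = n + 84

Transformed code:
def main(out):
    speed = n + 84
    out = 19 % count
    count = 60
    speed = 1 * n
    emit(35)
    handle(7)
    out = 12
    count = count - out
    handle(n)
    return count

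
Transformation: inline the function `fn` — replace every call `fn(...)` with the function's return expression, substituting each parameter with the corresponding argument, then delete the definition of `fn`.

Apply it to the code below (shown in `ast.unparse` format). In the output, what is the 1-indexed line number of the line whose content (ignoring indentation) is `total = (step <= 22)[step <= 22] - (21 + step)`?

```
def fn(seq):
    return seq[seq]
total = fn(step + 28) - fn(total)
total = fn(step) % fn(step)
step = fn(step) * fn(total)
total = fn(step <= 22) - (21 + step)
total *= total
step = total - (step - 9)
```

Transformed code:
total = (step + 28)[step + 28] - total[total]
total = step[step] % step[step]
step = step[step] * total[total]
total = (step <= 22)[step <= 22] - (21 + step)
total *= total
step = total - (step - 9)

4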